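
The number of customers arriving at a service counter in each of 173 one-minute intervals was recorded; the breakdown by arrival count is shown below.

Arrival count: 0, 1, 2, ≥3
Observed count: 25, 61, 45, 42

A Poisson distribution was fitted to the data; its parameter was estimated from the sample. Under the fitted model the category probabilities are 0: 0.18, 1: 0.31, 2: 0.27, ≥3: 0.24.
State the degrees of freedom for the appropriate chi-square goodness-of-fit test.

There are k = 4 categories and 1 parameter estimated from the data, so df = 4 − 1 − 1 = 2.

2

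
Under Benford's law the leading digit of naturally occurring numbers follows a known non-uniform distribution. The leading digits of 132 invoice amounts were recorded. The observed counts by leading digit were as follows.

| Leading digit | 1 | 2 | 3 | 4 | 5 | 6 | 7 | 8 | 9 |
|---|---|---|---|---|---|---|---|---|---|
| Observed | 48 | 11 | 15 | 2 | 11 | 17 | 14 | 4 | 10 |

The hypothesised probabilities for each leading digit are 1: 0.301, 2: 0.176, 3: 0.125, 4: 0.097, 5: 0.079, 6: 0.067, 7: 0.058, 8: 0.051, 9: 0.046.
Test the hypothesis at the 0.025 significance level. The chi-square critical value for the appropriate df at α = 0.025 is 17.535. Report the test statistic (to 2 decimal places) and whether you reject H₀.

33.87; reject

Expected counts E_i = n·p_i: 132×0.301 = 39.732, 132×0.176 = 23.232, 132×0.125 = 16.5, 132×0.097 = 12.804, 132×0.079 = 10.428, 132×0.067 = 8.844, 132×0.058 = 7.656, 132×0.051 = 6.732, 132×0.046 = 6.072.
cat         O        E   (O−E)²/E
1          48   39.732      1.721
2          11   23.232      6.440
3          15     16.5      0.136
4           2   12.804      9.116
5          11   10.428      0.031
6          17    8.844      7.522
7          14    7.656      5.257
8           4    6.732      1.109
9          10    6.072      2.541
Sum = 33.87
df = 8. Since 33.87 > 17.535, we reject H₀.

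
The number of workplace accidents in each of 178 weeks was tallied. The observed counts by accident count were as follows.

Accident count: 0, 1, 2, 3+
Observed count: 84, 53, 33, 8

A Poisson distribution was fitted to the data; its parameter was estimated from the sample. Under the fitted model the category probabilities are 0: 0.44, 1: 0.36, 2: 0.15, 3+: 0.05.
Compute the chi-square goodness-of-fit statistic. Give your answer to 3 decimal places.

3.905

Expected counts E_i = n·p_i: 178×0.44 = 78.32, 178×0.36 = 64.08, 178×0.15 = 26.7, 178×0.05 = 8.9.
cat         O        E   (O−E)²/E
0          84    78.32     0.4119
1          53    64.08     1.9158
2          33     26.7     1.4865
3+          8      8.9     0.0910
Sum = 3.905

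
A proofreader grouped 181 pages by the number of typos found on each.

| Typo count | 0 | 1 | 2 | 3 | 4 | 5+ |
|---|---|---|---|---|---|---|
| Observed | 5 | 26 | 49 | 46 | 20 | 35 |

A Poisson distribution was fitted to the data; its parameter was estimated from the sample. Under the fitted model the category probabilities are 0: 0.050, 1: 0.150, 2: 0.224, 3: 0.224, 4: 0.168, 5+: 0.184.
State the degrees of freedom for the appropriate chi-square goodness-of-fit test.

There are k = 6 categories and 1 parameter estimated from the data, so df = 6 − 1 − 1 = 4.

4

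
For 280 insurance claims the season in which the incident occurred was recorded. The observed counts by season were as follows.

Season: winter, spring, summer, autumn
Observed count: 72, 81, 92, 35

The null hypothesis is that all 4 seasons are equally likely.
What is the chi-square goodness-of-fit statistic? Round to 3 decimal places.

Expected count for each of the 4 categories: 280/4 = 70.
winter: (72 − 70)²/70 = 4/70 = 0.0571
spring: (81 − 70)²/70 = 121/70 = 1.7286
summer: (92 − 70)²/70 = 484/70 = 6.9143
autumn: (35 − 70)²/70 = 1225/70 = 17.5000
Sum = 26.200

26.200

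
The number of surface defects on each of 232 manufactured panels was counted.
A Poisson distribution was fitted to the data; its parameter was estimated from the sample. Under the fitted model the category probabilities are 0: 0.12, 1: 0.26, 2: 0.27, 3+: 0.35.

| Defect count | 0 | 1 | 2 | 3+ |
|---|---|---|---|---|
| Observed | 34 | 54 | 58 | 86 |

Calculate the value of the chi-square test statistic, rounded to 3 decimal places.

Expected counts E_i = n·p_i: 232×0.12 = 27.84, 232×0.26 = 60.32, 232×0.27 = 62.64, 232×0.35 = 81.2.
0: (34 − 27.84)²/27.84 = 37.9456/27.84 = 1.3630
1: (54 − 60.32)²/60.32 = 39.9424/60.32 = 0.6622
2: (58 − 62.64)²/62.64 = 21.5296/62.64 = 0.3437
3+: (86 − 81.2)²/81.2 = 23.04/81.2 = 0.2837
Sum = 2.653

2.653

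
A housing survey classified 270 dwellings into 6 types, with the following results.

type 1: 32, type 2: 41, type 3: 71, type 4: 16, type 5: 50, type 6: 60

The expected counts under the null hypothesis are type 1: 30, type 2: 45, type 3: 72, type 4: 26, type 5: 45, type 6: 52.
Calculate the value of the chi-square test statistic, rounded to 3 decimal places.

6.135

type 1: (32 − 30)²/30 = 4/30 = 0.1333
type 2: (41 − 45)²/45 = 16/45 = 0.3556
type 3: (71 − 72)²/72 = 1/72 = 0.0139
type 4: (16 − 26)²/26 = 100/26 = 3.8462
type 5: (50 − 45)²/45 = 25/45 = 0.5556
type 6: (60 − 52)²/52 = 64/52 = 1.2308
Sum = 6.135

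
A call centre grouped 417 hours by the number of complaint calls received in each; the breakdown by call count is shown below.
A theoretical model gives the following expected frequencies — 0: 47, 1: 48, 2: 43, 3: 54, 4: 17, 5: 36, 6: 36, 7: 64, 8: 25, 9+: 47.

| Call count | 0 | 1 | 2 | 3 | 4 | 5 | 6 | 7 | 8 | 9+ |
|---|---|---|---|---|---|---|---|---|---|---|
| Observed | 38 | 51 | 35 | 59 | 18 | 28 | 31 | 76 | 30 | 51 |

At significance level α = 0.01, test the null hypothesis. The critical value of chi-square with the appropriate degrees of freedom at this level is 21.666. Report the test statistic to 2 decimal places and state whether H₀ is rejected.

0: (38 − 47)²/47 = 81/47 = 1.723
1: (51 − 48)²/48 = 9/48 = 0.188
2: (35 − 43)²/43 = 64/43 = 1.488
3: (59 − 54)²/54 = 25/54 = 0.463
4: (18 − 17)²/17 = 1/17 = 0.059
5: (28 − 36)²/36 = 64/36 = 1.778
6: (31 − 36)²/36 = 25/36 = 0.694
7: (76 − 64)²/64 = 144/64 = 2.250
8: (30 − 25)²/25 = 25/25 = 1.000
9+: (51 − 47)²/47 = 16/47 = 0.340
Sum = 9.98
df = 9. Since 9.98 < 21.666, we do not reject H₀.

9.98; do not reject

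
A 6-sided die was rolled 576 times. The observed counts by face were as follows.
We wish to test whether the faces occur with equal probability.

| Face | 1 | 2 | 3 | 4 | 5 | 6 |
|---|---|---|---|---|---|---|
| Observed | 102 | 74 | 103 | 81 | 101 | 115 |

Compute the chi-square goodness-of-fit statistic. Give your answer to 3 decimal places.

12.292

Under H₀ each category has probability 1/6, so each expected count is 576/6 = 96.
1: (102 − 96)²/96 = 36/96 = 0.3750
2: (74 − 96)²/96 = 484/96 = 5.0417
3: (103 − 96)²/96 = 49/96 = 0.5104
4: (81 − 96)²/96 = 225/96 = 2.3438
5: (101 − 96)²/96 = 25/96 = 0.2604
6: (115 − 96)²/96 = 361/96 = 3.7604
Sum = 12.292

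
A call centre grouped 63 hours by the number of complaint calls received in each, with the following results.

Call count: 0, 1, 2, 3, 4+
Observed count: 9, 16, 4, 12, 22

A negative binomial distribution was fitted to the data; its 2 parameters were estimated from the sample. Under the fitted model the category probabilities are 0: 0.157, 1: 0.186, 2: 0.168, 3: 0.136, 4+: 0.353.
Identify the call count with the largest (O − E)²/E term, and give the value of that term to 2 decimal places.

Expected counts E_i = n·p_i: 63×0.157 = 9.891, 63×0.186 = 11.718, 63×0.168 = 10.584, 63×0.136 = 8.568, 63×0.353 = 22.239.
cat         O        E   (O−E)²/E
0           9    9.891      0.080
1          16   11.718      1.565
2           4   10.584      4.096
3          12    8.568      1.375
4+         22   22.239      0.003
The largest term is for 2: 4.10.

2, 4.10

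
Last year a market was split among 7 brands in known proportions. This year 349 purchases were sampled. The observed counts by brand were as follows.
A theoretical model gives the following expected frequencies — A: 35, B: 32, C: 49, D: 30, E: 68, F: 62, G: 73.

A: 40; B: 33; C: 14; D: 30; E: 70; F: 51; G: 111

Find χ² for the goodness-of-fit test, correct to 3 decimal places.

cat         O        E   (O−E)²/E
A          40       35     0.7143
B          33       32     0.0313
C          14       49    25.0000
D          30       30     0.0000
E          70       68     0.0588
F          51       62     1.9516
G         111       73    19.7808
Sum = 47.537

47.537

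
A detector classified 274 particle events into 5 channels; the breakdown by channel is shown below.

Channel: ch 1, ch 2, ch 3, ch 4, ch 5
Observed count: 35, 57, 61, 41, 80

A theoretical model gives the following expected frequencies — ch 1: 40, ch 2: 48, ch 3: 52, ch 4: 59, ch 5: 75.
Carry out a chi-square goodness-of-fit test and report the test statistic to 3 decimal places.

9.695

χ² = (35−40)²/40 + (57−48)²/48 + (61−52)²/52 + (41−59)²/59 + (80−75)²/75
   = 0.6250 + 1.6875 + 1.5577 + 5.4915 + 0.3333
Sum = 9.695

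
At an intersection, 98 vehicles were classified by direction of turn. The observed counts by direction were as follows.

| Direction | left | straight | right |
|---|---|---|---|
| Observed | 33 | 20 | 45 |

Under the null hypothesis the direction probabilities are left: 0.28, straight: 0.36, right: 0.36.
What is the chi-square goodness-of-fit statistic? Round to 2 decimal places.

Expected counts E_i = n·p_i: 98×0.28 = 27.44, 98×0.36 = 35.28, 98×0.36 = 35.28.
left: (33 − 27.44)²/27.44 = 30.9136/27.44 = 1.127
straight: (20 − 35.28)²/35.28 = 233.4784/35.28 = 6.618
right: (45 − 35.28)²/35.28 = 94.4784/35.28 = 2.678
Sum = 10.42

10.42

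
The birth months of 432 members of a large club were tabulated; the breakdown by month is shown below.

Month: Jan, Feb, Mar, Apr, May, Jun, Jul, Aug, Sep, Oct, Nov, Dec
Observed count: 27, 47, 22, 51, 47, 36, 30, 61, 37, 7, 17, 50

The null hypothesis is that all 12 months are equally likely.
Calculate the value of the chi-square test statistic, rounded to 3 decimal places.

Under H₀ each category has probability 1/12, so each expected count is 432/12 = 36.
χ² = (27−36)²/36 + (47−36)²/36 + (22−36)²/36 + (51−36)²/36 + (47−36)²/36 + (36−36)²/36 + (30−36)²/36 + (61−36)²/36 + (37−36)²/36 + (7−36)²/36 + (17−36)²/36 + (50−36)²/36
   = 2.2500 + 3.3611 + 5.4444 + 6.2500 + 3.3611 + 0.0000 + 1.0000 + 17.3611 + 0.0278 + 23.3611 + 10.0278 + 5.4444
Sum = 77.889

77.889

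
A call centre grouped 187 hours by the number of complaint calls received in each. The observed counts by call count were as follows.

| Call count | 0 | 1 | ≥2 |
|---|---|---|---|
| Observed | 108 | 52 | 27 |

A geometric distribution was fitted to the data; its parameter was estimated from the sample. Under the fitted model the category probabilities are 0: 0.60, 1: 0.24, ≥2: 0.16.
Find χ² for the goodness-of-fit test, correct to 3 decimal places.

1.572

Expected counts E_i = n·p_i: 187×0.60 = 112.2, 187×0.24 = 44.88, 187×0.16 = 29.92.
0: (108 − 112.2)²/112.2 = 17.64/112.2 = 0.1572
1: (52 − 44.88)²/44.88 = 50.6944/44.88 = 1.1296
≥2: (27 − 29.92)²/29.92 = 8.5264/29.92 = 0.2850
Sum = 1.572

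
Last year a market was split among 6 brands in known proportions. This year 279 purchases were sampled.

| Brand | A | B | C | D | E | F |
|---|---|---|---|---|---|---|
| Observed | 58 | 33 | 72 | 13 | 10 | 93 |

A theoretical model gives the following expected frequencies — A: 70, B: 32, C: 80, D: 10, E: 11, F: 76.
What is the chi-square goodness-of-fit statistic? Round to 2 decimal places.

χ² = (58−70)²/70 + (33−32)²/32 + (72−80)²/80 + (13−10)²/10 + (10−11)²/11 + (93−76)²/76
   = 2.057 + 0.031 + 0.800 + 0.900 + 0.091 + 3.803
Sum = 7.68

7.68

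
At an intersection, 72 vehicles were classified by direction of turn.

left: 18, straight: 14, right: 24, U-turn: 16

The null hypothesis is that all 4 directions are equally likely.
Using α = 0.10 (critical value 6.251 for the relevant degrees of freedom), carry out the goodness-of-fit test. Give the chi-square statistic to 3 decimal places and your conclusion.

Expected count for each of the 4 categories: 72/4 = 18.
χ² = (18−18)²/18 + (14−18)²/18 + (24−18)²/18 + (16−18)²/18
   = 0.0000 + 0.8889 + 2.0000 + 0.2222
Sum = 3.111
df = 3. Since 3.111 < 6.251, we do not reject H₀.

3.111; do not reject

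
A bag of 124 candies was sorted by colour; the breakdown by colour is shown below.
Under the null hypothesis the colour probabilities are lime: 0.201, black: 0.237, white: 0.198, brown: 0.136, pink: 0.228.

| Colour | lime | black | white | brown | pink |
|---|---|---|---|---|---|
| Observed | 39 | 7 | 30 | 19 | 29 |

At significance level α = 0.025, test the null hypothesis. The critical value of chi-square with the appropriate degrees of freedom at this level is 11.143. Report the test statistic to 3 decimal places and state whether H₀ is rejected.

26.503; reject

Expected counts E_i = n·p_i: 124×0.201 = 24.924, 124×0.237 = 29.388, 124×0.198 = 24.552, 124×0.136 = 16.864, 124×0.228 = 28.272.
cat         O        E   (O−E)²/E
lime       39   24.924     7.9495
black       7   29.388    17.0553
white      30   24.552     1.2089
brown      19   16.864     0.2705
pink       29   28.272     0.0187
Sum = 26.503
df = 4. Since 26.503 > 11.143, we reject H₀.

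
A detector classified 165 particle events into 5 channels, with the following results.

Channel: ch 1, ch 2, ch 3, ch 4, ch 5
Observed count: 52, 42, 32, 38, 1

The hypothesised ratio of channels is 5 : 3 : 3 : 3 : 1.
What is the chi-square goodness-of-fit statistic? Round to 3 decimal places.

12.497

Ratio total = 15. Expected counts: 165×5/15 = 55, 165×3/15 = 33, 165×3/15 = 33, 165×3/15 = 33, 165×1/15 = 11.
χ² = (52−55)²/55 + (42−33)²/33 + (32−33)²/33 + (38−33)²/33 + (1−11)²/11
   = 0.1636 + 2.4545 + 0.0303 + 0.7576 + 9.0909
Sum = 12.497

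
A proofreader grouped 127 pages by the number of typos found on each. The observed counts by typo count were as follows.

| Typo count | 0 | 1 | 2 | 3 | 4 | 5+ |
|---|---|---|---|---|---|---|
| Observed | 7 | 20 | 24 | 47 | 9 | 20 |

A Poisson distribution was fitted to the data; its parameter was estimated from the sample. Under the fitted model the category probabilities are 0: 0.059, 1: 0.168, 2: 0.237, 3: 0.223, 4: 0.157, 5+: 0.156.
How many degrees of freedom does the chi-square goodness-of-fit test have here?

There are k = 6 categories and 1 parameter estimated from the data, so df = 6 − 1 − 1 = 4.

4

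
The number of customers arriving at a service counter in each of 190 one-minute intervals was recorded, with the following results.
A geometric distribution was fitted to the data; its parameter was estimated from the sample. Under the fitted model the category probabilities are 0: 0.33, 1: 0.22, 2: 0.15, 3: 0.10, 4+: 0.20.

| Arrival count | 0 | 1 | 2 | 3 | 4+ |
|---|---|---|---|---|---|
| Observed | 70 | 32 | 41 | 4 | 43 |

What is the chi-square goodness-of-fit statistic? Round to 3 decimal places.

21.130

Expected counts E_i = n·p_i: 190×0.33 = 62.7, 190×0.22 = 41.8, 190×0.15 = 28.5, 190×0.10 = 19, 190×0.20 = 38.
0: (70 − 62.7)²/62.7 = 53.29/62.7 = 0.8499
1: (32 − 41.8)²/41.8 = 96.04/41.8 = 2.2976
2: (41 − 28.5)²/28.5 = 156.25/28.5 = 5.4825
3: (4 − 19)²/19 = 225/19 = 11.8421
4+: (43 − 38)²/38 = 25/38 = 0.6579
Sum = 21.130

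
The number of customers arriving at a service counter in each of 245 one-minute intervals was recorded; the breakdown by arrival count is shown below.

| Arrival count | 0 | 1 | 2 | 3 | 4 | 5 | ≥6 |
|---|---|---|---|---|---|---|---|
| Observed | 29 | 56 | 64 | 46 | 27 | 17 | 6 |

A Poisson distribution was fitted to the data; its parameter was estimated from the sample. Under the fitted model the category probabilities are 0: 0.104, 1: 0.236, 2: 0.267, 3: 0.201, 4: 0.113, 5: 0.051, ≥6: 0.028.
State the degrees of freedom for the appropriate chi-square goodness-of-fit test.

There are k = 7 categories and 1 parameter estimated from the data, so df = 7 − 1 − 1 = 5.

5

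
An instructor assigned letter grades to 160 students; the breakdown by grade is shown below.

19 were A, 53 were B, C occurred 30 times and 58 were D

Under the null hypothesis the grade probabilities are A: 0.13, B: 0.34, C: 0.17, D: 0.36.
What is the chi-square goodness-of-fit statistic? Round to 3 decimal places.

Expected counts E_i = n·p_i: 160×0.13 = 20.8, 160×0.34 = 54.4, 160×0.17 = 27.2, 160×0.36 = 57.6.
χ² = (19−20.8)²/20.8 + (53−54.4)²/54.4 + (30−27.2)²/27.2 + (58−57.6)²/57.6
   = 0.1558 + 0.0360 + 0.2882 + 0.0028
Sum = 0.483

0.483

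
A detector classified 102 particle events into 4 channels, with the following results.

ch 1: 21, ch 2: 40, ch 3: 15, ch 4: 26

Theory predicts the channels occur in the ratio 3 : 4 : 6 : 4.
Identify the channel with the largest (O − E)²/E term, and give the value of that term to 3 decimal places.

ch 3, 12.250

Ratio total = 17. Expected counts: 102×3/17 = 18, 102×4/17 = 24, 102×6/17 = 36, 102×4/17 = 24.
cat         O        E   (O−E)²/E
ch 1       21       18     0.5000
ch 2       40       24    10.6667
ch 3       15       36    12.2500
ch 4       26       24     0.1667
The largest term is for ch 3: 12.250.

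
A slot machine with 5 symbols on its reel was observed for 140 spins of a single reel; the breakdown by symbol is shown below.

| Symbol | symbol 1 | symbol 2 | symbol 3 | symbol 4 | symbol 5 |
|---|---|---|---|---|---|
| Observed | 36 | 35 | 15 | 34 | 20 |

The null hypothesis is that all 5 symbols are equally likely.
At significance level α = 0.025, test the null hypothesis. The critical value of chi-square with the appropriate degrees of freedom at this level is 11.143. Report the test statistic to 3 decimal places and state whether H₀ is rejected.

Expected count for each of the 5 categories: 140/5 = 28.
χ² = (36−28)²/28 + (35−28)²/28 + (15−28)²/28 + (34−28)²/28 + (20−28)²/28
   = 2.2857 + 1.7500 + 6.0357 + 1.2857 + 2.2857
Sum = 13.643
df = 4. Since 13.643 > 11.143, we reject H₀.

13.643; reject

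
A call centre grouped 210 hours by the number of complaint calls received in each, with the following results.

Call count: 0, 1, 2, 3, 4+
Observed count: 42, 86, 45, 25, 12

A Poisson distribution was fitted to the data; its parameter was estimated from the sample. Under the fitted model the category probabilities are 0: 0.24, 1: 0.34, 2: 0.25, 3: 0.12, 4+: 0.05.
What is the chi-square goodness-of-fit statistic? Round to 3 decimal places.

5.673

Expected counts E_i = n·p_i: 210×0.24 = 50.4, 210×0.34 = 71.4, 210×0.25 = 52.5, 210×0.12 = 25.2, 210×0.05 = 10.5.
χ² = (42−50.4)²/50.4 + (86−71.4)²/71.4 + (45−52.5)²/52.5 + (25−25.2)²/25.2 + (12−10.5)²/10.5
   = 1.4000 + 2.9854 + 1.0714 + 0.0016 + 0.2143
Sum = 5.673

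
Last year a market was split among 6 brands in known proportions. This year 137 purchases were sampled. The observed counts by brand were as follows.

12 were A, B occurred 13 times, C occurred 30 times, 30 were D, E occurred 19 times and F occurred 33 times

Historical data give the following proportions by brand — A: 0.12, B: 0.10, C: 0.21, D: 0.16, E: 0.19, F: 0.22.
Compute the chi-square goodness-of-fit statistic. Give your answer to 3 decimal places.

Expected counts E_i = n·p_i: 137×0.12 = 16.44, 137×0.10 = 13.7, 137×0.21 = 28.77, 137×0.16 = 21.92, 137×0.19 = 26.03, 137×0.22 = 30.14.
cat         O        E   (O−E)²/E
A          12    16.44     1.1991
B          13     13.7     0.0358
C          30    28.77     0.0526
D          30    21.92     2.9784
E          19    26.03     1.8986
F          33    30.14     0.2714
Sum = 6.436

6.436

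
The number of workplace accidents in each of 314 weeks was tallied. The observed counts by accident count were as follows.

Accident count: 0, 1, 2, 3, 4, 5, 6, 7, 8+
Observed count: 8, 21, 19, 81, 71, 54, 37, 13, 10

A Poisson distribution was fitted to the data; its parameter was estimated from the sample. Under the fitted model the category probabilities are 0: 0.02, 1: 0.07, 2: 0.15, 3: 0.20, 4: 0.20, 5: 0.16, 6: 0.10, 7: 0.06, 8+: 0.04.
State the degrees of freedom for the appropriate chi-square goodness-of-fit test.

7

There are k = 9 categories and 1 parameter estimated from the data, so df = 9 − 1 − 1 = 7.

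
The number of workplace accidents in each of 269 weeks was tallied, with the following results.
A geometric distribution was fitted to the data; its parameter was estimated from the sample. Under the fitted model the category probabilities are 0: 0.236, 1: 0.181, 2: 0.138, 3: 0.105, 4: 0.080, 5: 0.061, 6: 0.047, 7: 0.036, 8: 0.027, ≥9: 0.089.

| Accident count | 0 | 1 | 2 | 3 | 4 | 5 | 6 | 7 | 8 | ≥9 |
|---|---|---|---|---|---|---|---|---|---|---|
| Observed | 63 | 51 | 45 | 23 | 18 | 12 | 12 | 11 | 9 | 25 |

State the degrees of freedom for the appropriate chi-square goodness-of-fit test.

There are k = 10 categories and 1 parameter estimated from the data, so df = 10 − 1 − 1 = 8.

8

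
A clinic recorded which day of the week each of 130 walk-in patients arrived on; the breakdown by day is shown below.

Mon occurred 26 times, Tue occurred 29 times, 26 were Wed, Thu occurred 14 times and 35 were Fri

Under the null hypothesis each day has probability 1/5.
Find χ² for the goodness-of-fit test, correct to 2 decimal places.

9.00

Under H₀ each category has probability 1/5, so each expected count is 130/5 = 26.
cat         O        E   (O−E)²/E
Mon        26       26      0.000
Tue        29       26      0.346
Wed        26       26      0.000
Thu        14       26      5.538
Fri        35       26      3.115
Sum = 9.00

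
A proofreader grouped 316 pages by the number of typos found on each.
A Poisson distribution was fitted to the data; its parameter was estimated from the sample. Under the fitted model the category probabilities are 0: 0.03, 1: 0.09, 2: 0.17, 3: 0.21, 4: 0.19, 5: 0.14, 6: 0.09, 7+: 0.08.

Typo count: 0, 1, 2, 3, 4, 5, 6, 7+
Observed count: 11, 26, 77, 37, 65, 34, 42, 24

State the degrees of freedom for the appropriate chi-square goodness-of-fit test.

There are k = 8 categories and 1 parameter estimated from the data, so df = 8 − 1 − 1 = 6.

6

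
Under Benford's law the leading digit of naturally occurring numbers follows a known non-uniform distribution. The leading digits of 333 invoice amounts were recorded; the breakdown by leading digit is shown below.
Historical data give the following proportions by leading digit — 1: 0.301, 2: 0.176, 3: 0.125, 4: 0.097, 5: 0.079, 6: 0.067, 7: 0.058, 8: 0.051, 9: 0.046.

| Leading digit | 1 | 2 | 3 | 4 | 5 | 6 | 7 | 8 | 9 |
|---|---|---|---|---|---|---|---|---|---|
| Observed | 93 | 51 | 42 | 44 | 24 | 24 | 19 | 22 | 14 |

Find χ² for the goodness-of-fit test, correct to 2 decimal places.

7.68

Expected counts E_i = n·p_i: 333×0.301 = 100.233, 333×0.176 = 58.608, 333×0.125 = 41.625, 333×0.097 = 32.301, 333×0.079 = 26.307, 333×0.067 = 22.311, 333×0.058 = 19.314, 333×0.051 = 16.983, 333×0.046 = 15.318.
χ² = (93−100.233)²/100.233 + (51−58.608)²/58.608 + (42−41.625)²/41.625 + (44−32.301)²/32.301 + (24−26.307)²/26.307 + (24−22.311)²/22.311 + (19−19.314)²/19.314 + (22−16.983)²/16.983 + (14−15.318)²/15.318
   = 0.522 + 0.988 + 0.003 + 4.237 + 0.202 + 0.128 + 0.005 + 1.482 + 0.113
Sum = 7.68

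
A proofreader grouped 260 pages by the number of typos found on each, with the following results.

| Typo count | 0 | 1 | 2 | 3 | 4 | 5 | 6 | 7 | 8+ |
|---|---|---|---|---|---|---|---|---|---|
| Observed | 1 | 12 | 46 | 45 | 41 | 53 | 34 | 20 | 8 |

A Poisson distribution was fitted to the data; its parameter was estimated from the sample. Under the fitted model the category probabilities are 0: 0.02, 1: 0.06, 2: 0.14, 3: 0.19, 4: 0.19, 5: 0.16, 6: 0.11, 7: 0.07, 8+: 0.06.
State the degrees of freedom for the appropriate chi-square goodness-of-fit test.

There are k = 9 categories and 1 parameter estimated from the data, so df = 9 − 1 − 1 = 7.

7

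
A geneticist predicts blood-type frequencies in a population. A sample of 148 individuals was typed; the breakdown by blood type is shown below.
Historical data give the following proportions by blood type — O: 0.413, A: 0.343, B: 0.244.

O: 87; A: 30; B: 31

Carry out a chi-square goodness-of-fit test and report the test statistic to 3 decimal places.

Expected counts E_i = n·p_i: 148×0.413 = 61.124, 148×0.343 = 50.764, 148×0.244 = 36.112.
cat         O        E   (O−E)²/E
O          87   61.124    10.9542
A          30   50.764     8.4931
B          31   36.112     0.7237
Sum = 20.171

20.171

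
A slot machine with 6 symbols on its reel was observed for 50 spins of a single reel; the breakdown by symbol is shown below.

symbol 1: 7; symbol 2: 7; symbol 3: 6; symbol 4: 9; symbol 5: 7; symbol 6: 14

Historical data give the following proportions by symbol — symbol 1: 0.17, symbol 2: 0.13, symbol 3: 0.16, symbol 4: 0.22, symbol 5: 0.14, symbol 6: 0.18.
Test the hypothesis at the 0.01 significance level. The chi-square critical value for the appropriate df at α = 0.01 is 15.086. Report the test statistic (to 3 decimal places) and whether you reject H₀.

3.945; do not reject

Expected counts E_i = n·p_i: 50×0.17 = 8.5, 50×0.13 = 6.5, 50×0.16 = 8, 50×0.22 = 11, 50×0.14 = 7, 50×0.18 = 9.
χ² = (7−8.5)²/8.5 + (7−6.5)²/6.5 + (6−8)²/8 + (9−11)²/11 + (7−7)²/7 + (14−9)²/9
   = 0.2647 + 0.0385 + 0.5000 + 0.3636 + 0.0000 + 2.7778
Sum = 3.945
df = 5. Since 3.945 < 15.086, we do not reject H₀.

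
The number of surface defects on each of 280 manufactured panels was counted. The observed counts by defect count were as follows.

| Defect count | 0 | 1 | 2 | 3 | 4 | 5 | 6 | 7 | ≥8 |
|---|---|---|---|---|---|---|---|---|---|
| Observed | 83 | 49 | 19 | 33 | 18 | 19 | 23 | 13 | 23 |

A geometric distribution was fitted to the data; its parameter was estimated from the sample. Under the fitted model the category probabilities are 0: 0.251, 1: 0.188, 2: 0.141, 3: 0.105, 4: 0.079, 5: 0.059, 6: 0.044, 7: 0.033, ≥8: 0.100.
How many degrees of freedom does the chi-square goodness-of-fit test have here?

7

There are k = 9 categories and 1 parameter estimated from the data, so df = 9 − 1 − 1 = 7.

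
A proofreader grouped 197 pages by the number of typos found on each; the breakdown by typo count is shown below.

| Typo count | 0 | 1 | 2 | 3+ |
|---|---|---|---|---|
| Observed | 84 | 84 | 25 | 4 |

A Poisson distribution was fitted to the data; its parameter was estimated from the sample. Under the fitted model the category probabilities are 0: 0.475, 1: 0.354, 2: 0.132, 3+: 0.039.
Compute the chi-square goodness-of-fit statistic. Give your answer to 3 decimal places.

Expected counts E_i = n·p_i: 197×0.475 = 93.575, 197×0.354 = 69.738, 197×0.132 = 26.004, 197×0.039 = 7.683.
0: (84 − 93.575)²/93.575 = 91.680625/93.575 = 0.9798
1: (84 − 69.738)²/69.738 = 203.404644/69.738 = 2.9167
2: (25 − 26.004)²/26.004 = 1.008016/26.004 = 0.0388
3+: (4 − 7.683)²/7.683 = 13.564489/7.683 = 1.7655
Sum = 5.701

5.701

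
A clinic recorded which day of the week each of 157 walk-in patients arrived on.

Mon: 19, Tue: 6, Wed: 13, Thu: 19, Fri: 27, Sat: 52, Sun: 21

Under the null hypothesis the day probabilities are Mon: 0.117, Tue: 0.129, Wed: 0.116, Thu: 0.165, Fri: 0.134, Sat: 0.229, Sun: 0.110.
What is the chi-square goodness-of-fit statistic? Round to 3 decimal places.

Expected counts E_i = n·p_i: 157×0.117 = 18.369, 157×0.129 = 20.253, 157×0.116 = 18.212, 157×0.165 = 25.905, 157×0.134 = 21.038, 157×0.229 = 35.953, 157×0.110 = 17.27.
Mon: (19 − 18.369)²/18.369 = 0.398161/18.369 = 0.0217
Tue: (6 − 20.253)²/20.253 = 203.148009/20.253 = 10.0305
Wed: (13 − 18.212)²/18.212 = 27.164944/18.212 = 1.4916
Thu: (19 − 25.905)²/25.905 = 47.679025/25.905 = 1.8405
Fri: (27 − 21.038)²/21.038 = 35.545444/21.038 = 1.6896
Sat: (52 − 35.953)²/35.953 = 257.506209/35.953 = 7.1623
Sun: (21 − 17.27)²/17.27 = 13.9129/17.27 = 0.8056
Sum = 23.042

23.042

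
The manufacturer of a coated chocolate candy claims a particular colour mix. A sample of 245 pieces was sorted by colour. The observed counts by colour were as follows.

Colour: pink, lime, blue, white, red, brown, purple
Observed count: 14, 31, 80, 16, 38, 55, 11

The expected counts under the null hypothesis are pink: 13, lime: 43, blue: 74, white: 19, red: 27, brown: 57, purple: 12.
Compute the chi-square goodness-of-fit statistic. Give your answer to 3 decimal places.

9.021

cat         O        E   (O−E)²/E
pink       14       13     0.0769
lime       31       43     3.3488
blue       80       74     0.4865
white      16       19     0.4737
red        38       27     4.4815
brown      55       57     0.0702
purple     11       12     0.0833
Sum = 9.021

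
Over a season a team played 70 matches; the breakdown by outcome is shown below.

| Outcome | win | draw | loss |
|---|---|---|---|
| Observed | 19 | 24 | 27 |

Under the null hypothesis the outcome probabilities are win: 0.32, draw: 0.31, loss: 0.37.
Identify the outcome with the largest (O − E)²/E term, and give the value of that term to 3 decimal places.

Expected counts E_i = n·p_i: 70×0.32 = 22.4, 70×0.31 = 21.7, 70×0.37 = 25.9.
win: (19 − 22.4)²/22.4 = 11.56/22.4 = 0.5161
draw: (24 − 21.7)²/21.7 = 5.29/21.7 = 0.2438
loss: (27 − 25.9)²/25.9 = 1.21/25.9 = 0.0467
The largest term is for win: 0.516.

win, 0.516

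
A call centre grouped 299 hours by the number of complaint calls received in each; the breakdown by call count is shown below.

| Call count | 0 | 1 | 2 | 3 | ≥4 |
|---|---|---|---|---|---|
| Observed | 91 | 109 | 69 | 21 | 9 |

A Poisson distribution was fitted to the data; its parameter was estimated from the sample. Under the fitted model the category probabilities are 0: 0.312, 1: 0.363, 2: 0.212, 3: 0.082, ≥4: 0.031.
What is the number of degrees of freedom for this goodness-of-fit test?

There are k = 5 categories and 1 parameter estimated from the data, so df = 5 − 1 − 1 = 3.

3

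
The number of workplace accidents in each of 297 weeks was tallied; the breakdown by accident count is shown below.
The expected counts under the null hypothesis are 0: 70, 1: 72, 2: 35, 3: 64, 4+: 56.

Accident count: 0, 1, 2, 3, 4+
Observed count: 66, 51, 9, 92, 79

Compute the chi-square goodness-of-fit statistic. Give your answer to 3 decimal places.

47.364

cat         O        E   (O−E)²/E
0          66       70     0.2286
1          51       72     6.1250
2           9       35    19.3143
3          92       64    12.2500
4+         79       56     9.4464
Sum = 47.364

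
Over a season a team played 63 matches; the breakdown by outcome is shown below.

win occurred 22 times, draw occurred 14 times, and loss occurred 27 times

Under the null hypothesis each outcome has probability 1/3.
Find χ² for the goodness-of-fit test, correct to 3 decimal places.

Expected count for each of the 3 categories: 63/3 = 21.
cat         O        E   (O−E)²/E
win        22       21     0.0476
draw       14       21     2.3333
loss       27       21     1.7143
Sum = 4.095

4.095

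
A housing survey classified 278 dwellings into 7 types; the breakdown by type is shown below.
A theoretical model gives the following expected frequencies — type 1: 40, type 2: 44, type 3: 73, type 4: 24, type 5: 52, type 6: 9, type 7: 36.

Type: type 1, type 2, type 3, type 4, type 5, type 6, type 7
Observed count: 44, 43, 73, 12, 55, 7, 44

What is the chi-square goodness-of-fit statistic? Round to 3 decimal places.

cat         O        E   (O−E)²/E
type 1     44       40     0.4000
type 2     43       44     0.0227
type 3     73       73     0.0000
type 4     12       24     6.0000
type 5     55       52     0.1731
type 6      7        9     0.4444
type 7     44       36     1.7778
Sum = 8.818

8.818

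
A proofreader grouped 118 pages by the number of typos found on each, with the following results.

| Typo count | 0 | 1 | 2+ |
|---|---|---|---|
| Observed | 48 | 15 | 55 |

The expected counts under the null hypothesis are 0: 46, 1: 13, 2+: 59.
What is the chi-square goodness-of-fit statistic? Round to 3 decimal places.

0.666

0: (48 − 46)²/46 = 4/46 = 0.0870
1: (15 − 13)²/13 = 4/13 = 0.3077
2+: (55 − 59)²/59 = 16/59 = 0.2712
Sum = 0.666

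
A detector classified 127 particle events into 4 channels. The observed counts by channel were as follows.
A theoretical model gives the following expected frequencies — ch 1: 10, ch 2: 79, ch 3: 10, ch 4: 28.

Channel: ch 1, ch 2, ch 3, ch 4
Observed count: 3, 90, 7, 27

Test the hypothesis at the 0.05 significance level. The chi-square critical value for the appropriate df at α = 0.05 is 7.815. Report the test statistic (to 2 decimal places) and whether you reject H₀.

7.37; do not reject

ch 1: (3 − 10)²/10 = 49/10 = 4.900
ch 2: (90 − 79)²/79 = 121/79 = 1.532
ch 3: (7 − 10)²/10 = 9/10 = 0.900
ch 4: (27 − 28)²/28 = 1/28 = 0.036
Sum = 7.37
df = 3. Since 7.37 < 7.815, we do not reject H₀.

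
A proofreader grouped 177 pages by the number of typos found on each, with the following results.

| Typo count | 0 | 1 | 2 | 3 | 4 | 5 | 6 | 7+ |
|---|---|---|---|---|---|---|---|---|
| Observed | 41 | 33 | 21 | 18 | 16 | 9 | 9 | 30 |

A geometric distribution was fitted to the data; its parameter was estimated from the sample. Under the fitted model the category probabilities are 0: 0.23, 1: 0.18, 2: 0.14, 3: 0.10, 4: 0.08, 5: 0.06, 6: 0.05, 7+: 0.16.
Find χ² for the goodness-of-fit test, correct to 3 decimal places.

Expected counts E_i = n·p_i: 177×0.23 = 40.71, 177×0.18 = 31.86, 177×0.14 = 24.78, 177×0.10 = 17.7, 177×0.08 = 14.16, 177×0.06 = 10.62, 177×0.05 = 8.85, 177×0.16 = 28.32.
0: (41 − 40.71)²/40.71 = 0.0841/40.71 = 0.0021
1: (33 − 31.86)²/31.86 = 1.2996/31.86 = 0.0408
2: (21 − 24.78)²/24.78 = 14.2884/24.78 = 0.5766
3: (18 − 17.7)²/17.7 = 0.09/17.7 = 0.0051
4: (16 − 14.16)²/14.16 = 3.3856/14.16 = 0.2391
5: (9 − 10.62)²/10.62 = 2.6244/10.62 = 0.2471
6: (9 − 8.85)²/8.85 = 0.0225/8.85 = 0.0025
7+: (30 − 28.32)²/28.32 = 2.8224/28.32 = 0.0997
Sum = 1.213

1.213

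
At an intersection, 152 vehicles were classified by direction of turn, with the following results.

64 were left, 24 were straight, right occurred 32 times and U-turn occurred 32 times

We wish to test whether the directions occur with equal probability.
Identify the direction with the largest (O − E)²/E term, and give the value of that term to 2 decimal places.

Expected count for each of the 4 categories: 152/4 = 38.
left: (64 − 38)²/38 = 676/38 = 17.789
straight: (24 − 38)²/38 = 196/38 = 5.158
right: (32 − 38)²/38 = 36/38 = 0.947
U-turn: (32 − 38)²/38 = 36/38 = 0.947
The largest term is for left: 17.79.

left, 17.79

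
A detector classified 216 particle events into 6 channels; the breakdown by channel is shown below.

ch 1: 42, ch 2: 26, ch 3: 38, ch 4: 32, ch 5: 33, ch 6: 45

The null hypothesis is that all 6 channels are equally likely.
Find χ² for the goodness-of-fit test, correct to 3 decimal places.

6.833

Under H₀ each category has probability 1/6, so each expected count is 216/6 = 36.
ch 1: (42 − 36)²/36 = 36/36 = 1.0000
ch 2: (26 − 36)²/36 = 100/36 = 2.7778
ch 3: (38 − 36)²/36 = 4/36 = 0.1111
ch 4: (32 − 36)²/36 = 16/36 = 0.4444
ch 5: (33 − 36)²/36 = 9/36 = 0.2500
ch 6: (45 − 36)²/36 = 81/36 = 2.2500
Sum = 6.833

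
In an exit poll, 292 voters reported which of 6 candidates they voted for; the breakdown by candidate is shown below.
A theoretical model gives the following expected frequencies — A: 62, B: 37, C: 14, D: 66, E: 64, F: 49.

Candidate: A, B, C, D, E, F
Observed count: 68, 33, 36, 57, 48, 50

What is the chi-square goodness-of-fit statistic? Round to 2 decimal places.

cat         O        E   (O−E)²/E
A          68       62      0.581
B          33       37      0.432
C          36       14     34.571
D          57       66      1.227
E          48       64      4.000
F          50       49      0.020
Sum = 40.83

40.83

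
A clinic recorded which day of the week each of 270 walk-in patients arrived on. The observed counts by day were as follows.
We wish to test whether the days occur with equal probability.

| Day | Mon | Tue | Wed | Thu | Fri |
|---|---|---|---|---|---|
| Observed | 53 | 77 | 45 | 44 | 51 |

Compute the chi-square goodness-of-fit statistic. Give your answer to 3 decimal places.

Under H₀ each category has probability 1/5, so each expected count is 270/5 = 54.
Mon: (53 − 54)²/54 = 1/54 = 0.0185
Tue: (77 − 54)²/54 = 529/54 = 9.7963
Wed: (45 − 54)²/54 = 81/54 = 1.5000
Thu: (44 − 54)²/54 = 100/54 = 1.8519
Fri: (51 − 54)²/54 = 9/54 = 0.1667
Sum = 13.333

13.333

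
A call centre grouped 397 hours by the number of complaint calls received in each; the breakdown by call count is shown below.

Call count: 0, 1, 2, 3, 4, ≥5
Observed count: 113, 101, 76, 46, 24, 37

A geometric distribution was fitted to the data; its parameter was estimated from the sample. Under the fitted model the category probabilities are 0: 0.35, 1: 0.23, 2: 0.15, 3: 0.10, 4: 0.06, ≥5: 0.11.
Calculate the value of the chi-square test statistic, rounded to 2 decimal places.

Expected counts E_i = n·p_i: 397×0.35 = 138.95, 397×0.23 = 91.31, 397×0.15 = 59.55, 397×0.10 = 39.7, 397×0.06 = 23.82, 397×0.11 = 43.67.
0: (113 − 138.95)²/138.95 = 673.4025/138.95 = 4.846
1: (101 − 91.31)²/91.31 = 93.8961/91.31 = 1.028
2: (76 − 59.55)²/59.55 = 270.6025/59.55 = 4.544
3: (46 − 39.7)²/39.7 = 39.69/39.7 = 1.000
4: (24 − 23.82)²/23.82 = 0.0324/23.82 = 0.001
≥5: (37 − 43.67)²/43.67 = 44.4889/43.67 = 1.019
Sum = 12.44

12.44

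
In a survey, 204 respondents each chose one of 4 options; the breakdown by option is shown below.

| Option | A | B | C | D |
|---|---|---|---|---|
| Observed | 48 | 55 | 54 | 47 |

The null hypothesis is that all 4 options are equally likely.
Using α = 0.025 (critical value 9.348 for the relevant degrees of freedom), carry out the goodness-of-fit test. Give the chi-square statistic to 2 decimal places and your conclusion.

Under H₀ each category has probability 1/4, so each expected count is 204/4 = 51.
χ² = (48−51)²/51 + (55−51)²/51 + (54−51)²/51 + (47−51)²/51
   = 0.176 + 0.314 + 0.176 + 0.314
Sum = 0.98
df = 3. Since 0.98 < 9.348, we do not reject H₀.

0.98; do not reject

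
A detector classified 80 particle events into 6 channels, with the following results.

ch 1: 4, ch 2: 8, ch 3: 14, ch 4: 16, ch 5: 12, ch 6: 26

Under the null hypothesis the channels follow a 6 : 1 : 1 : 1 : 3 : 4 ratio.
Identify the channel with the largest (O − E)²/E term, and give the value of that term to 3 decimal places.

Ratio total = 16. Expected counts: 80×6/16 = 30, 80×1/16 = 5, 80×1/16 = 5, 80×1/16 = 5, 80×3/16 = 15, 80×4/16 = 20.
cat         O        E   (O−E)²/E
ch 1        4       30    22.5333
ch 2        8        5     1.8000
ch 3       14        5    16.2000
ch 4       16        5    24.2000
ch 5       12       15     0.6000
ch 6       26       20     1.8000
The largest term is for ch 4: 24.200.

ch 4, 24.200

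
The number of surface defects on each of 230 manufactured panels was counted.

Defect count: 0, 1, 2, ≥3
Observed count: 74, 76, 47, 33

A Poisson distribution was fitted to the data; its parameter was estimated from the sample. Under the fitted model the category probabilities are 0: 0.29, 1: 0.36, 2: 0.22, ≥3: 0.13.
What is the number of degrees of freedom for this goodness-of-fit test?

2

There are k = 4 categories and 1 parameter estimated from the data, so df = 4 − 1 − 1 = 2.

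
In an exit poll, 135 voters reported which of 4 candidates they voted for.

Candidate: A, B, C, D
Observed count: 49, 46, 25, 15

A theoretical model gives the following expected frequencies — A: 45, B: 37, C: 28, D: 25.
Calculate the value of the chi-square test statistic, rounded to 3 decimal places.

6.866

cat         O        E   (O−E)²/E
A          49       45     0.3556
B          46       37     2.1892
C          25       28     0.3214
D          15       25     4.0000
Sum = 6.866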